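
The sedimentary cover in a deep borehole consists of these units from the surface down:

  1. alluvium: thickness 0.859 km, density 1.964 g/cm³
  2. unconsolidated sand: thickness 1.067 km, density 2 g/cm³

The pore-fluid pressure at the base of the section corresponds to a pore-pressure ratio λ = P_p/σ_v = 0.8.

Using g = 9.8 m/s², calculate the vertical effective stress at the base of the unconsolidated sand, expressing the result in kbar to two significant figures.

0.075 kbar

Overburden (lithostatic) stress σ_v:
alluvium: 1964 kg/m³ × 9.8 m/s² × 859 m = 1.653×10^7 Pa = 16.53 MPa
unconsolidated sand: 2000 kg/m³ × 9.8 m/s² × 1067 m = 2.091×10^7 Pa = 20.91 MPa
Total = 16.53 + 20.91 = 37.447 MPa
Pore pressure P_p = λ·σ_v = 0.8 × 37.45 MPa = 29.96 MPa
Effective stress σ' = σ_v − P_p = 37.45 − 29.96 = 7.4893 MPa = 0.074893 kbar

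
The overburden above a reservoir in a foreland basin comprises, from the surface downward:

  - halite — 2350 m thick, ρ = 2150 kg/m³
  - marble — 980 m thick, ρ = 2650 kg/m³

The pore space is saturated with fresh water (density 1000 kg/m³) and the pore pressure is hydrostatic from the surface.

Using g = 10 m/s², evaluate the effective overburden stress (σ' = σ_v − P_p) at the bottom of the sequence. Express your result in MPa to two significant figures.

Overburden (lithostatic) stress σ_v:
halite: 2150 kg/m³ × 10 m/s² × 2350 m = 5.053×10^7 Pa = 50.52 MPa
marble: 2650 kg/m³ × 10 m/s² × 980 m = 2.597×10^7 Pa = 25.97 MPa
Total = 50.52 + 25.97 = 76.495 MPa
Pore pressure P_p = 1000 kg/m³ × 10 m/s² × 3330 m = 3.330×10^7 Pa = 33.30 MPa
Effective stress σ' = σ_v − P_p = 76.50 − 33.30 = 43.195 MPa

43 MPa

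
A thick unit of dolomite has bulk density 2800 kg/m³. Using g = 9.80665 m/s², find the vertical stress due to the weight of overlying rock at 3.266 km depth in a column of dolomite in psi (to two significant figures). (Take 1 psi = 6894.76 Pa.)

dolomite: 2800 kg/m³ × 9.80665 m/s² × 3266 m = 8.968×10^7 Pa = 13007 psi

13000 psi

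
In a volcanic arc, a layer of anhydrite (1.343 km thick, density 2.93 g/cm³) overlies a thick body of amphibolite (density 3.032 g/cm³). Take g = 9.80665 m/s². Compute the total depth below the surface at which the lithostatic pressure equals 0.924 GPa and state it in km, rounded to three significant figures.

Pressure at base of upper layers: 2930×9.80665×1343 = 3.859×10^7 Pa = 0.03859 GPa
Remaining pressure to be supplied by amphibolite: 9.240×10^8 − 3.859×10^7 = 8.854×10^8 Pa
Additional depth in amphibolite = 8.854×10^8 Pa / (3032 kg/m³ × 9.80665 m/s²) = 29778 m
Total depth = 1343 m + 29778 m = 31121 m
= 31.121 km

31.1 km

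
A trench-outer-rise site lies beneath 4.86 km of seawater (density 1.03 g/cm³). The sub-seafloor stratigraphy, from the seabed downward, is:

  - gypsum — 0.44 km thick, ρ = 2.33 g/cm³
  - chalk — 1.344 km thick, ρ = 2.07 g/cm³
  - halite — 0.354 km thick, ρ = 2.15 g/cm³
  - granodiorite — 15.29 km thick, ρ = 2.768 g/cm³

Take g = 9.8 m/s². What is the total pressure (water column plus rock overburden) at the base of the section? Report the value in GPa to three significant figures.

seawater: 1030 kg/m³ × 9.8 m/s² × 4860 m = 4.906×10^7 Pa = 0.04906 GPa
gypsum: 2330 kg/m³ × 9.8 m/s² × 440 m = 1.005×10^7 Pa = 0.01005 GPa
chalk: 2070 kg/m³ × 9.8 m/s² × 1344 m = 2.726×10^7 Pa = 0.02726 GPa
halite: 2150 kg/m³ × 9.8 m/s² × 354 m = 7.459×10^6 Pa = 7.459×10^-3 GPa
granodiorite: 2768 kg/m³ × 9.8 m/s² × 15290 m = 4.148×10^8 Pa = 0.4148 GPa
Total = 0.04906 + 0.01005 + 0.02726 + 7.459×10^-3 + 0.4148 = 0.50859 GPa

0.509 GPa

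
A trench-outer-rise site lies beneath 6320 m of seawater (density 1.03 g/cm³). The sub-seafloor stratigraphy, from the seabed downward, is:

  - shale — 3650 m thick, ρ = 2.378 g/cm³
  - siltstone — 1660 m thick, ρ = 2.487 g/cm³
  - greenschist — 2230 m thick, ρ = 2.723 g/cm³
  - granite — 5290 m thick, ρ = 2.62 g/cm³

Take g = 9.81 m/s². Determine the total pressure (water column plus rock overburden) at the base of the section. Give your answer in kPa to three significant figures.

seawater: 1030 kg/m³ × 9.81 m/s² × 6320 m = 6.386×10^7 Pa = 63859 kPa
shale: 2378 kg/m³ × 9.81 m/s² × 3650 m = 8.515×10^7 Pa = 85148 kPa
siltstone: 2487 kg/m³ × 9.81 m/s² × 1660 m = 4.050×10^7 Pa = 40500 kPa
greenschist: 2723 kg/m³ × 9.81 m/s² × 2230 m = 5.957×10^7 Pa = 59569 kPa
granite: 2620 kg/m³ × 9.81 m/s² × 5290 m = 1.360×10^8 Pa = 1.360×10^5 kPa
Total = 63859 + 85148 + 40500 + 59569 + 1.360×10^5 = 3.8504×10^5 kPa

385000 kPa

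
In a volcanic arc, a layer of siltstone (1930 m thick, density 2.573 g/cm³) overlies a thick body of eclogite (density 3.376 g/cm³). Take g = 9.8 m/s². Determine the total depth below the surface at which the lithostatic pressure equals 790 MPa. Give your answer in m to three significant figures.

Pressure at base of upper layers: 2573×9.8×1930 = 4.867×10^7 Pa = 48.67 MPa
Remaining pressure to be supplied by eclogite: 7.900×10^8 − 4.867×10^7 = 7.413×10^8 Pa
Additional depth in eclogite = 7.413×10^8 Pa / (3376 kg/m³ × 9.8 m/s²) = 22407 m
Total depth = 1930 m + 22407 m = 24337 m

24300 m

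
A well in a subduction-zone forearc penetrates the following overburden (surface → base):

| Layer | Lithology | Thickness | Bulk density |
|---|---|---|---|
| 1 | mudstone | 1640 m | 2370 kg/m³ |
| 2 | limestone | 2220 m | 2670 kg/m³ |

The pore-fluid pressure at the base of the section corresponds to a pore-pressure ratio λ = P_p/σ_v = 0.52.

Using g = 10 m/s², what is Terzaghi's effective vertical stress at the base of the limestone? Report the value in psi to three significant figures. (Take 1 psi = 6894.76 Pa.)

Overburden (lithostatic) stress σ_v:
mudstone: 2370 kg/m³ × 10 m/s² × 1640 m = 3.887×10^7 Pa = 38.87 MPa
limestone: 2670 kg/m³ × 10 m/s² × 2220 m = 5.927×10^7 Pa = 59.27 MPa
Total = 38.87 + 59.27 = 98.142 MPa
Pore pressure P_p = λ·σ_v = 0.52 × 98.14 MPa = 51.03 MPa
Effective stress σ' = σ_v − P_p = 98.14 − 51.03 = 47.108 MPa = 6832.5 psi

6830 psi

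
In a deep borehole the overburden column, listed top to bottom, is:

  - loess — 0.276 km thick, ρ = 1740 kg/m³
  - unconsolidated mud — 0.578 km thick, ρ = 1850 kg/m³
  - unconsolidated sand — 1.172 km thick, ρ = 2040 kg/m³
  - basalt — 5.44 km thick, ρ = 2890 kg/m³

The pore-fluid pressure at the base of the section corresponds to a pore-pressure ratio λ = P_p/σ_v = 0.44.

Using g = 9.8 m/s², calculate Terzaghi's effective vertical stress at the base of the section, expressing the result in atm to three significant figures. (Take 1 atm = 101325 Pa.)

1060 atm

Overburden (lithostatic) stress σ_v:
loess: 1740 kg/m³ × 9.8 m/s² × 276 m = 4.706×10^6 Pa = 4.706 MPa
unconsolidated mud: 1850 kg/m³ × 9.8 m/s² × 578 m = 1.048×10^7 Pa = 10.48 MPa
unconsolidated sand: 2040 kg/m³ × 9.8 m/s² × 1172 m = 2.343×10^7 Pa = 23.43 MPa
basalt: 2890 kg/m³ × 9.8 m/s² × 5440 m = 1.541×10^8 Pa = 154.1 MPa
Total = 4.706 + 10.48 + 23.43 + 154.1 = 192.69 MPa
Pore pressure P_p = λ·σ_v = 0.44 × 192.7 MPa = 84.78 MPa
Effective stress σ' = σ_v − P_p = 192.7 − 84.78 = 107.91 MPa = 1064.9 atm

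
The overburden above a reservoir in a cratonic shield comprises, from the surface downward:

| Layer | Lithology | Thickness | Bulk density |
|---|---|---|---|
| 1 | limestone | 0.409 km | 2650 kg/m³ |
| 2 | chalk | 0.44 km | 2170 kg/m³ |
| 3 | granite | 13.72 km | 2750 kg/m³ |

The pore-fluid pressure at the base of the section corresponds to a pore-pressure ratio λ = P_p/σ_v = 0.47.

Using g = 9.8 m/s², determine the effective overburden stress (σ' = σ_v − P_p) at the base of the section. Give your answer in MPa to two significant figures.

Overburden (lithostatic) stress σ_v:
limestone: 2650 kg/m³ × 9.8 m/s² × 409 m = 1.062×10^7 Pa = 10.62 MPa
chalk: 2170 kg/m³ × 9.8 m/s² × 440 m = 9.357×10^6 Pa = 9.357 MPa
granite: 2750 kg/m³ × 9.8 m/s² × 13720 m = 3.698×10^8 Pa = 369.8 MPa
Total = 10.62 + 9.357 + 369.8 = 389.73 MPa
Pore pressure P_p = λ·σ_v = 0.47 × 389.7 MPa = 183.2 MPa
Effective stress σ' = σ_v − P_p = 389.7 − 183.2 = 206.56 MPa

210 MPa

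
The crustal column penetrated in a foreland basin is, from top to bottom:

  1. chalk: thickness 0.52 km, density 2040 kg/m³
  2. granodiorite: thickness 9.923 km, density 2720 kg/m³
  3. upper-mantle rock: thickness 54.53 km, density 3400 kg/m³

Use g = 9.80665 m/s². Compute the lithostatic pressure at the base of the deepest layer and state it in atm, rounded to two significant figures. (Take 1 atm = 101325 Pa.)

chalk: 2040 kg/m³ × 9.80665 m/s² × 520 m = 1.040×10^7 Pa = 102.7 atm
granodiorite: 2720 kg/m³ × 9.80665 m/s² × 9923 m = 2.647×10^8 Pa = 2612 atm
upper-mantle rock: 3400 kg/m³ × 9.80665 m/s² × 54530 m = 1.818×10^9 Pa = 17944 atm
Total = 102.7 + 2612 + 17944 = 20659 atm

21000 atm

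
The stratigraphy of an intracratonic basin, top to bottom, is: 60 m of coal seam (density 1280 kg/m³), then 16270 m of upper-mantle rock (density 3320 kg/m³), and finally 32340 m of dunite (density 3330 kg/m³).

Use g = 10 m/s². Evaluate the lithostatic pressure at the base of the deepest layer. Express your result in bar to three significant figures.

coal seam: 1280 kg/m³ × 10 m/s² × 60 m = 7.680×10^5 Pa = 7.680 bar
upper-mantle rock: 3320 kg/m³ × 10 m/s² × 16270 m = 5.402×10^8 Pa = 5402 bar
dunite: 3330 kg/m³ × 10 m/s² × 32340 m = 1.077×10^9 Pa = 10769 bar
Total = 7.680 + 5402 + 10769 = 16179 bar

16200 bar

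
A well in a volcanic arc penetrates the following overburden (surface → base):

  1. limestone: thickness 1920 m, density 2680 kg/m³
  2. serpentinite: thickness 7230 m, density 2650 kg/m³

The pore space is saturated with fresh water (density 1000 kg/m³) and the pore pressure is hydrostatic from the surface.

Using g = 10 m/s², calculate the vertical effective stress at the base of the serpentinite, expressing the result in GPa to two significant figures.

0.15 GPa

Overburden (lithostatic) stress σ_v:
limestone: 2680 kg/m³ × 10 m/s² × 1920 m = 5.146×10^7 Pa = 51.46 MPa
serpentinite: 2650 kg/m³ × 10 m/s² × 7230 m = 1.916×10^8 Pa = 191.6 MPa
Total = 51.46 + 191.6 = 243.05 MPa
Pore pressure P_p = 1000 kg/m³ × 10 m/s² × 9150 m = 9.150×10^7 Pa = 91.50 MPa
Effective stress σ' = σ_v − P_p = 243.1 − 91.50 = 151.55 MPa = 0.15155 GPa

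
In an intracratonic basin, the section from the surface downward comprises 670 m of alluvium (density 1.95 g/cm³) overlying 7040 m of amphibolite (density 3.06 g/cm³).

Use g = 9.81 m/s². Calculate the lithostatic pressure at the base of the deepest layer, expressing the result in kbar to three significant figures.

alluvium: 1950 kg/m³ × 9.81 m/s² × 670 m = 1.282×10^7 Pa = 0.1282 kbar
amphibolite: 3060 kg/m³ × 9.81 m/s² × 7040 m = 2.113×10^8 Pa = 2.113 kbar
Total = 0.1282 + 2.113 = 2.2415 kbar

2.24 kbar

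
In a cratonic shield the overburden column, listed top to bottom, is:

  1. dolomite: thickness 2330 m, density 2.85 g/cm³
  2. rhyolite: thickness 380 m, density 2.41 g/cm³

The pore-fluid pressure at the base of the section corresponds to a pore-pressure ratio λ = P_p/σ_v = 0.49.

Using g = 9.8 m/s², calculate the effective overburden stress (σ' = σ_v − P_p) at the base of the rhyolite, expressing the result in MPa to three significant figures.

37.8 MPa

Overburden (lithostatic) stress σ_v:
dolomite: 2850 kg/m³ × 9.8 m/s² × 2330 m = 6.508×10^7 Pa = 65.08 MPa
rhyolite: 2410 kg/m³ × 9.8 m/s² × 380 m = 8.975×10^6 Pa = 8.975 MPa
Total = 65.08 + 8.975 = 74.052 MPa
Pore pressure P_p = λ·σ_v = 0.49 × 74.05 MPa = 36.29 MPa
Effective stress σ' = σ_v − P_p = 74.05 − 36.29 = 37.766 MPa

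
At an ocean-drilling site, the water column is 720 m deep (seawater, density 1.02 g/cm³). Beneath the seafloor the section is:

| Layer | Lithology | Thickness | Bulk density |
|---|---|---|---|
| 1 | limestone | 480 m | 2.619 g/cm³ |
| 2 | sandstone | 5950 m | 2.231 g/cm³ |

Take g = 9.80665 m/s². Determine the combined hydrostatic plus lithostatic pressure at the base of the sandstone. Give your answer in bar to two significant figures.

seawater: 1020 kg/m³ × 9.80665 m/s² × 720 m = 7.202×10^6 Pa = 72.02 bar
limestone: 2619 kg/m³ × 9.80665 m/s² × 480 m = 1.233×10^7 Pa = 123.3 bar
sandstone: 2231 kg/m³ × 9.80665 m/s² × 5950 m = 1.302×10^8 Pa = 1302 bar
Total = 72.02 + 123.3 + 1302 = 1497.1 bar

1500 bar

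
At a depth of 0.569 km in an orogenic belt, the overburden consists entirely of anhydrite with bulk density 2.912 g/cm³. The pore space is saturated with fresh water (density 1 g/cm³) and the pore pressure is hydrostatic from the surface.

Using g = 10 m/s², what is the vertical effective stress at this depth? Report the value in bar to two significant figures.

110 bar

Overburden (lithostatic) stress σ_v:
anhydrite: 2912 kg/m³ × 10 m/s² × 569 m = 1.657×10^7 Pa = 16.57 MPa
Pore pressure P_p = 1000 kg/m³ × 10 m/s² × 569 m = 5.690×10^6 Pa = 5.690 MPa
Effective stress σ' = σ_v − P_p = 16.57 − 5.690 = 10.879 MPa = 108.79 bar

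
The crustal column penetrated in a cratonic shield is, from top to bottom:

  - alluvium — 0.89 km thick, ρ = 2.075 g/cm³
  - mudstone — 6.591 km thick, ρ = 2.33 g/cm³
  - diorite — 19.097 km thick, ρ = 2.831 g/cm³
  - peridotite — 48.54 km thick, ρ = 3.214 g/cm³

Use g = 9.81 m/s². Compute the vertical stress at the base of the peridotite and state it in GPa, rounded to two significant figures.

2.2 GPa

alluvium: 2075 kg/m³ × 9.81 m/s² × 890 m = 1.812×10^7 Pa = 0.01812 GPa
mudstone: 2330 kg/m³ × 9.81 m/s² × 6591 m = 1.507×10^8 Pa = 0.1507 GPa
diorite: 2831 kg/m³ × 9.81 m/s² × 19097 m = 5.304×10^8 Pa = 0.5304 GPa
peridotite: 3214 kg/m³ × 9.81 m/s² × 48540 m = 1.530×10^9 Pa = 1.530 GPa
Total = 0.01812 + 0.1507 + 0.5304 + 1.530 = 2.2296 GPa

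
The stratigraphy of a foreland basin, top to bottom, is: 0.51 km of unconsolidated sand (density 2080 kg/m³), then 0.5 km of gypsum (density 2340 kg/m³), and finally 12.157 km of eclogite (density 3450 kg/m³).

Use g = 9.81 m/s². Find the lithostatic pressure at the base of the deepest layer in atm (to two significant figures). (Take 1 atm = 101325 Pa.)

4300 atm

unconsolidated sand: 2080 kg/m³ × 9.81 m/s² × 510 m = 1.041×10^7 Pa = 102.7 atm
gypsum: 2340 kg/m³ × 9.81 m/s² × 500 m = 1.148×10^7 Pa = 113.3 atm
eclogite: 3450 kg/m³ × 9.81 m/s² × 12157 m = 4.114×10^8 Pa = 4061 atm
Total = 102.7 + 113.3 + 4061 = 4276.7 atm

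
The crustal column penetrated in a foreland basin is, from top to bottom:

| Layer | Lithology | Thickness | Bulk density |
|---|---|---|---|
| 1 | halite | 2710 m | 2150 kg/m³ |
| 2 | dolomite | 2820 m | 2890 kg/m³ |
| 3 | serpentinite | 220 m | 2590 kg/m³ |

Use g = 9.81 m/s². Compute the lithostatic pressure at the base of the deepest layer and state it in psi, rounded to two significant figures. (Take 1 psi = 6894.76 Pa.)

halite: 2150 kg/m³ × 9.81 m/s² × 2710 m = 5.716×10^7 Pa = 8290 psi
dolomite: 2890 kg/m³ × 9.81 m/s² × 2820 m = 7.995×10^7 Pa = 11596 psi
serpentinite: 2590 kg/m³ × 9.81 m/s² × 220 m = 5.590×10^6 Pa = 810.7 psi
Total = 8290 + 11596 + 810.7 = 20696 psi

21000 psi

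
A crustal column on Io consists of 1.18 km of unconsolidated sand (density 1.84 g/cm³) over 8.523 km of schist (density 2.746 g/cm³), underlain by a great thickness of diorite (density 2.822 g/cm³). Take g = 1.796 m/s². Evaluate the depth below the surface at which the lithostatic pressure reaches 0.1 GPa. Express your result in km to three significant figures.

Pressure at base of upper layers: 1840×1.796×1180 + 2746×1.796×8523 = 4.593×10^7 Pa = 0.04593 GPa
Remaining pressure to be supplied by diorite: 1.000×10^8 − 4.593×10^7 = 5.407×10^7 Pa
Additional depth in diorite = 5.407×10^7 Pa / (2822 kg/m³ × 1.796 m/s²) = 10668 m
Total depth = 9703 m + 10668 m = 20371 m
= 20.371 km

20.4 km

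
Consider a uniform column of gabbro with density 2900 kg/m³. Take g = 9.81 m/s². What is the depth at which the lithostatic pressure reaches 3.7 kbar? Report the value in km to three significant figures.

h = P/(ρg) = 3.7 kbar / (2900 kg/m³ × 9.81 m/s²) = 3.700×10^8 Pa / 28449 Pa/m = 13006 m
= 13.006 km

13.0 km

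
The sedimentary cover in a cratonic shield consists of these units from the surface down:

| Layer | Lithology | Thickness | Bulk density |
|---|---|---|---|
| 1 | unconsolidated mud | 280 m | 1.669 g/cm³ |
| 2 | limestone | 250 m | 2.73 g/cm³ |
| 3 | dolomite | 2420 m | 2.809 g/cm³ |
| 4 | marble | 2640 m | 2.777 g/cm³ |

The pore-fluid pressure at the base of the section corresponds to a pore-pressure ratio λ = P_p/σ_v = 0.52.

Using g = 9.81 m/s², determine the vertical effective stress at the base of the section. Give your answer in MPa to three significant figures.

Overburden (lithostatic) stress σ_v:
unconsolidated mud: 1669 kg/m³ × 9.81 m/s² × 280 m = 4.584×10^6 Pa = 4.584 MPa
limestone: 2730 kg/m³ × 9.81 m/s² × 250 m = 6.695×10^6 Pa = 6.695 MPa
dolomite: 2809 kg/m³ × 9.81 m/s² × 2420 m = 6.669×10^7 Pa = 66.69 MPa
marble: 2777 kg/m³ × 9.81 m/s² × 2640 m = 7.192×10^7 Pa = 71.92 MPa
Total = 4.584 + 6.695 + 66.69 + 71.92 = 149.89 MPa
Pore pressure P_p = λ·σ_v = 0.52 × 149.9 MPa = 77.94 MPa
Effective stress σ' = σ_v − P_p = 149.9 − 77.94 = 71.945 MPa

71.9 MPa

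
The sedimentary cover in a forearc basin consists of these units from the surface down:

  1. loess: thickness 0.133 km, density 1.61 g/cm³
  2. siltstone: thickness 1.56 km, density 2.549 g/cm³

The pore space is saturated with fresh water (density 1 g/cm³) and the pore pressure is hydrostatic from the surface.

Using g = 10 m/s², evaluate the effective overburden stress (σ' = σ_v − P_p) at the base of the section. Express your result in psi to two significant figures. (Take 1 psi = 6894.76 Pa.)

Overburden (lithostatic) stress σ_v:
loess: 1610 kg/m³ × 10 m/s² × 133 m = 2.141×10^6 Pa = 2.141 MPa
siltstone: 2549 kg/m³ × 10 m/s² × 1560 m = 3.976×10^7 Pa = 39.76 MPa
Total = 2.141 + 39.76 = 41.906 MPa
Pore pressure P_p = 1000 kg/m³ × 10 m/s² × 1693 m = 1.693×10^7 Pa = 16.93 MPa
Effective stress σ' = σ_v − P_p = 41.91 − 16.93 = 24.976 MPa = 3622.4 psi

3600 psi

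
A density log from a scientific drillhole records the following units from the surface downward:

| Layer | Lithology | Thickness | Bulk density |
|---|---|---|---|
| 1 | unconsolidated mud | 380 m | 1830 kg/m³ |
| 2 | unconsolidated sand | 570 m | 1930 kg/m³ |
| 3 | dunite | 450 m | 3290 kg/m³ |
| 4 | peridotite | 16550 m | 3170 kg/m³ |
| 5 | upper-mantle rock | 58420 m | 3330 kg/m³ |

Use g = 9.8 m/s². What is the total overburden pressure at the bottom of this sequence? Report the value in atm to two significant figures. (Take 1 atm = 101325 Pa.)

unconsolidated mud: 1830 kg/m³ × 9.8 m/s² × 380 m = 6.815×10^6 Pa = 67.26 atm
unconsolidated sand: 1930 kg/m³ × 9.8 m/s² × 570 m = 1.078×10^7 Pa = 106.4 atm
dunite: 3290 kg/m³ × 9.8 m/s² × 450 m = 1.451×10^7 Pa = 143.2 atm
peridotite: 3170 kg/m³ × 9.8 m/s² × 16550 m = 5.141×10^8 Pa = 5074 atm
upper-mantle rock: 3330 kg/m³ × 9.8 m/s² × 58420 m = 1.906×10^9 Pa = 18815 atm
Total = 67.26 + 106.4 + 143.2 + 5074 + 18815 = 24207 atm

24000 atm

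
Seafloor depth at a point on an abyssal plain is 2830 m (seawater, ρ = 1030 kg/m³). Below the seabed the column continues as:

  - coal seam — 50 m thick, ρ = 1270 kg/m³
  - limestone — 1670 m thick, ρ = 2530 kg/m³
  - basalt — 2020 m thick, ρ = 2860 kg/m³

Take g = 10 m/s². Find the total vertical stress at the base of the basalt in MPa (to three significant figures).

seawater: 1030 kg/m³ × 10 m/s² × 2830 m = 2.915×10^7 Pa = 29.15 MPa
coal seam: 1270 kg/m³ × 10 m/s² × 50 m = 6.350×10^5 Pa = 0.6350 MPa
limestone: 2530 kg/m³ × 10 m/s² × 1670 m = 4.225×10^7 Pa = 42.25 MPa
basalt: 2860 kg/m³ × 10 m/s² × 2020 m = 5.777×10^7 Pa = 57.77 MPa
Total = 29.15 + 0.6350 + 42.25 + 57.77 = 129.81 MPa

130 MPa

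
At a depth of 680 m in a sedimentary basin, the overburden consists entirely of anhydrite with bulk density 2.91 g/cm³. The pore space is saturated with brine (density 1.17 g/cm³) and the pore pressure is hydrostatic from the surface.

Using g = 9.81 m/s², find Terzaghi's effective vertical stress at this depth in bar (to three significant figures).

116 bar

Overburden (lithostatic) stress σ_v:
anhydrite: 2910 kg/m³ × 9.81 m/s² × 680 m = 1.941×10^7 Pa = 19.41 MPa
Pore pressure P_p = 1170 kg/m³ × 9.81 m/s² × 680 m = 7.805×10^6 Pa = 7.805 MPa
Effective stress σ' = σ_v − P_p = 19.41 − 7.805 = 11.607 MPa = 116.07 bar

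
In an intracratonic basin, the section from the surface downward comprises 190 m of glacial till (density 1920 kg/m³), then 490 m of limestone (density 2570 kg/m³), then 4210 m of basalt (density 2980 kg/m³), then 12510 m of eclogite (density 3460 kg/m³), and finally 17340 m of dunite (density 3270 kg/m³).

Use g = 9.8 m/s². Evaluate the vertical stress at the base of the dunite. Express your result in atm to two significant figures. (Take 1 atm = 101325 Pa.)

glacial till: 1920 kg/m³ × 9.8 m/s² × 190 m = 3.575×10^6 Pa = 35.28 atm
limestone: 2570 kg/m³ × 9.8 m/s² × 490 m = 1.234×10^7 Pa = 121.8 atm
basalt: 2980 kg/m³ × 9.8 m/s² × 4210 m = 1.229×10^8 Pa = 1213 atm
eclogite: 3460 kg/m³ × 9.8 m/s² × 12510 m = 4.242×10^8 Pa = 4186 atm
dunite: 3270 kg/m³ × 9.8 m/s² × 17340 m = 5.557×10^8 Pa = 5484 atm
Total = 35.28 + 121.8 + 1213 + 4186 + 5484 = 11041 atm

11000 atm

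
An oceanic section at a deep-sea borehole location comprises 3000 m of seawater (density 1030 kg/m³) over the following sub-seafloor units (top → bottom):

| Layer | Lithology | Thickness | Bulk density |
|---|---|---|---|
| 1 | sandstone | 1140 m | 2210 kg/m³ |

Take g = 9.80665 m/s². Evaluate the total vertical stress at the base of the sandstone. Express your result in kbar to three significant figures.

0.550 kbar

seawater: 1030 kg/m³ × 9.80665 m/s² × 3000 m = 3.030×10^7 Pa = 0.3030 kbar
sandstone: 2210 kg/m³ × 9.80665 m/s² × 1140 m = 2.471×10^7 Pa = 0.2471 kbar
Total = 0.3030 + 0.2471 = 0.55009 kbar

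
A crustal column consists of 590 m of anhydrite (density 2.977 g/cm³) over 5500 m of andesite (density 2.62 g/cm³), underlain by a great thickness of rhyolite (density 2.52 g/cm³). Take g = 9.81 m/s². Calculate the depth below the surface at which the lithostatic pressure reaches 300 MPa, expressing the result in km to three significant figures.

11.8 km

Pressure at base of upper layers: 2977×9.81×590 + 2620×9.81×5500 = 1.586×10^8 Pa = 158.6 MPa
Remaining pressure to be supplied by rhyolite: 3.000×10^8 − 1.586×10^8 = 1.414×10^8 Pa
Additional depth in rhyolite = 1.414×10^8 Pa / (2520 kg/m³ × 9.81 m/s²) = 5720.1 m
Total depth = 6090 m + 5720.1 m = 11810 m
= 11.810 km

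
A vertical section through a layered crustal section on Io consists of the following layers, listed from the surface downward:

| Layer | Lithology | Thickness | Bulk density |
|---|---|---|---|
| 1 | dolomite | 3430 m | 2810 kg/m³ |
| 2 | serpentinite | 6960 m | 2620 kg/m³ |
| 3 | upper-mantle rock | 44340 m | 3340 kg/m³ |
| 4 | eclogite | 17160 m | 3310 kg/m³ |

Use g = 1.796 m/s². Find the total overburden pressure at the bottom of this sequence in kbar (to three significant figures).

4.18 kbar

dolomite: 2810 kg/m³ × 1.796 m/s² × 3430 m = 1.731×10^7 Pa = 0.1731 kbar
serpentinite: 2620 kg/m³ × 1.796 m/s² × 6960 m = 3.275×10^7 Pa = 0.3275 kbar
upper-mantle rock: 3340 kg/m³ × 1.796 m/s² × 44340 m = 2.660×10^8 Pa = 2.660 kbar
eclogite: 3310 kg/m³ × 1.796 m/s² × 17160 m = 1.020×10^8 Pa = 1.020 kbar
Total = 0.1731 + 0.3275 + 2.660 + 1.020 = 4.1805 kbar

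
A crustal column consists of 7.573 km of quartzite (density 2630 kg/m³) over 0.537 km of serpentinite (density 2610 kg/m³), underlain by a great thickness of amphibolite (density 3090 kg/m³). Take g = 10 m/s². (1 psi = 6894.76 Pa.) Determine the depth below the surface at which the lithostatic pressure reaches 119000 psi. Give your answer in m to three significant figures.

Pressure at base of upper layers: 2630×10×7573 + 2610×10×537 = 2.132×10^8 Pa = 30920 psi
Remaining pressure to be supplied by amphibolite: 8.205×10^8 − 2.132×10^8 = 6.073×10^8 Pa
Additional depth in amphibolite = 6.073×10^8 Pa / (3090 kg/m³ × 10 m/s²) = 19653 m
Total depth = 8110 m + 19653 m = 27763 m

27800 m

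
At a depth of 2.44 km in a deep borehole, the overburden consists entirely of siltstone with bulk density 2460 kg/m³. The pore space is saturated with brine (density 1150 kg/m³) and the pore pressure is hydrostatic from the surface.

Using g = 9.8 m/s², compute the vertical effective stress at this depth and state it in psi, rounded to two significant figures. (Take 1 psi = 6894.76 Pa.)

4500 psi

Overburden (lithostatic) stress σ_v:
siltstone: 2460 kg/m³ × 9.8 m/s² × 2440 m = 5.882×10^7 Pa = 58.82 MPa
Pore pressure P_p = 1150 kg/m³ × 9.8 m/s² × 2440 m = 2.750×10^7 Pa = 27.50 MPa
Effective stress σ' = σ_v − P_p = 58.82 − 27.50 = 31.325 MPa = 4543.3 psi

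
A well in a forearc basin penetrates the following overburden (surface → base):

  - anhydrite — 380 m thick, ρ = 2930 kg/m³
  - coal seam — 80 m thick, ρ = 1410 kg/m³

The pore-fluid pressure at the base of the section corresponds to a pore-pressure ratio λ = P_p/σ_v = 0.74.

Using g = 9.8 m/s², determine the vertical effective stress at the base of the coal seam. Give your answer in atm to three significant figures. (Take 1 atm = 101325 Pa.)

30.8 atm

Overburden (lithostatic) stress σ_v:
anhydrite: 2930 kg/m³ × 9.8 m/s² × 380 m = 1.091×10^7 Pa = 10.91 MPa
coal seam: 1410 kg/m³ × 9.8 m/s² × 80 m = 1.105×10^6 Pa = 1.105 MPa
Total = 10.91 + 1.105 = 12.017 MPa
Pore pressure P_p = λ·σ_v = 0.74 × 12.02 MPa = 8.892 MPa
Effective stress σ' = σ_v − P_p = 12.02 − 8.892 = 3.1244 MPa = 30.835 atm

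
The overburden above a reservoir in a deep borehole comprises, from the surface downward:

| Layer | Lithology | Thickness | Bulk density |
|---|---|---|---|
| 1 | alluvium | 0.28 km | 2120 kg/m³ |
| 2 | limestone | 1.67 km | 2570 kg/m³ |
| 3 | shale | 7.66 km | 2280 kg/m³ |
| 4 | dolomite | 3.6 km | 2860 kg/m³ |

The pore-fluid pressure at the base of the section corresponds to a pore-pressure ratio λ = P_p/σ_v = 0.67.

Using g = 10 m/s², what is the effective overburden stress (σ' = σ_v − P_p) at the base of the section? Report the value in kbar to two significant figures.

1.1 kbar

Overburden (lithostatic) stress σ_v:
alluvium: 2120 kg/m³ × 10 m/s² × 280 m = 5.936×10^6 Pa = 5.936 MPa
limestone: 2570 kg/m³ × 10 m/s² × 1670 m = 4.292×10^7 Pa = 42.92 MPa
shale: 2280 kg/m³ × 10 m/s² × 7660 m = 1.746×10^8 Pa = 174.6 MPa
dolomite: 2860 kg/m³ × 10 m/s² × 3600 m = 1.030×10^8 Pa = 103.0 MPa
Total = 5.936 + 42.92 + 174.6 + 103.0 = 326.46 MPa
Pore pressure P_p = λ·σ_v = 0.67 × 326.5 MPa = 218.7 MPa
Effective stress σ' = σ_v − P_p = 326.5 − 218.7 = 107.73 MPa = 1.0773 kbar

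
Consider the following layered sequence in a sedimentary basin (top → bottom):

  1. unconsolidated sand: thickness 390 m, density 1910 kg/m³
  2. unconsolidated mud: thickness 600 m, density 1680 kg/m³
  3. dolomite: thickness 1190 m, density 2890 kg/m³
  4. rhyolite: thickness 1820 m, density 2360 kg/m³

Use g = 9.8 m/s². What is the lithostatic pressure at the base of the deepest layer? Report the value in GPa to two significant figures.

unconsolidated sand: 1910 kg/m³ × 9.8 m/s² × 390 m = 7.300×10^6 Pa = 7.300×10^-3 GPa
unconsolidated mud: 1680 kg/m³ × 9.8 m/s² × 600 m = 9.878×10^6 Pa = 9.878×10^-3 GPa
dolomite: 2890 kg/m³ × 9.8 m/s² × 1190 m = 3.370×10^7 Pa = 0.03370 GPa
rhyolite: 2360 kg/m³ × 9.8 m/s² × 1820 m = 4.209×10^7 Pa = 0.04209 GPa
Total = 7.300×10^-3 + 9.878×10^-3 + 0.03370 + 0.04209 = 0.092975 GPa

0.093 GPa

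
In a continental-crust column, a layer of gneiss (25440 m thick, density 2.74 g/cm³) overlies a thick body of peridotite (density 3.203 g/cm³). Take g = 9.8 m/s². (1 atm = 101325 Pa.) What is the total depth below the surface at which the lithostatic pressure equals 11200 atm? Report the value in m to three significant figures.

39800 m

Pressure at base of upper layers: 2740×9.8×25440 = 6.831×10^8 Pa = 6742 atm
Remaining pressure to be supplied by peridotite: 1.135×10^9 − 6.831×10^8 = 4.517×10^8 Pa
Additional depth in peridotite = 4.517×10^8 Pa / (3203 kg/m³ × 9.8 m/s²) = 14391 m
Total depth = 25440 m + 14391 m = 39831 m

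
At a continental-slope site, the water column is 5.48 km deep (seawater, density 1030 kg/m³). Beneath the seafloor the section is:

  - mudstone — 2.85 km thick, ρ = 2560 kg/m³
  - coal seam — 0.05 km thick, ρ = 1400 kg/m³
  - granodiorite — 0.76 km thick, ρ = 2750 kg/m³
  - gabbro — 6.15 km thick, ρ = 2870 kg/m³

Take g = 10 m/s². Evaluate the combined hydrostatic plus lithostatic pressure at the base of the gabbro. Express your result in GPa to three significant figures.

seawater: 1030 kg/m³ × 10 m/s² × 5480 m = 5.644×10^7 Pa = 0.05644 GPa
mudstone: 2560 kg/m³ × 10 m/s² × 2850 m = 7.296×10^7 Pa = 0.07296 GPa
coal seam: 1400 kg/m³ × 10 m/s² × 50 m = 7.000×10^5 Pa = 7.000×10^-4 GPa
granodiorite: 2750 kg/m³ × 10 m/s² × 760 m = 2.090×10^7 Pa = 0.02090 GPa
gabbro: 2870 kg/m³ × 10 m/s² × 6150 m = 1.765×10^8 Pa = 0.1765 GPa
Total = 0.05644 + 0.07296 + 7.000×10^-4 + 0.02090 + 0.1765 = 0.32751 GPa

0.328 GPa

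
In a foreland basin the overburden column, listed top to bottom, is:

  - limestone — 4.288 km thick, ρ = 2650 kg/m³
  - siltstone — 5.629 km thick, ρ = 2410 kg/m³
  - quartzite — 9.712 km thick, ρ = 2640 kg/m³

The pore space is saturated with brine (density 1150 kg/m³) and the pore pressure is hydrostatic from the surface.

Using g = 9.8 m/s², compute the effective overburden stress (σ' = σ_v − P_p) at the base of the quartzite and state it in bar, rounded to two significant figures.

2700 bar

Overburden (lithostatic) stress σ_v:
limestone: 2650 kg/m³ × 9.8 m/s² × 4288 m = 1.114×10^8 Pa = 111.4 MPa
siltstone: 2410 kg/m³ × 9.8 m/s² × 5629 m = 1.329×10^8 Pa = 132.9 MPa
quartzite: 2640 kg/m³ × 9.8 m/s² × 9712 m = 2.513×10^8 Pa = 251.3 MPa
Total = 111.4 + 132.9 + 251.3 = 495.57 MPa
Pore pressure P_p = 1150 kg/m³ × 9.8 m/s² × 19629 m = 2.212×10^8 Pa = 221.2 MPa
Effective stress σ' = σ_v − P_p = 495.6 − 221.2 = 274.36 MPa = 2743.6 bar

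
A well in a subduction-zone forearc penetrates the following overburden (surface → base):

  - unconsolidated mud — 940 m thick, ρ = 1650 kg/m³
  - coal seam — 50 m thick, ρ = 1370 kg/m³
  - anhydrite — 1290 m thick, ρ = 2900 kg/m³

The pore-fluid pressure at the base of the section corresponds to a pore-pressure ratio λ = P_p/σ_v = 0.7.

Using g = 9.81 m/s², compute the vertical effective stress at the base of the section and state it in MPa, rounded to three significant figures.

Overburden (lithostatic) stress σ_v:
unconsolidated mud: 1650 kg/m³ × 9.81 m/s² × 940 m = 1.522×10^7 Pa = 15.22 MPa
coal seam: 1370 kg/m³ × 9.81 m/s² × 50 m = 6.720×10^5 Pa = 0.6720 MPa
anhydrite: 2900 kg/m³ × 9.81 m/s² × 1290 m = 3.670×10^7 Pa = 36.70 MPa
Total = 15.22 + 0.6720 + 36.70 = 52.587 MPa
Pore pressure P_p = λ·σ_v = 0.7 × 52.59 MPa = 36.81 MPa
Effective stress σ' = σ_v − P_p = 52.59 − 36.81 = 15.776 MPa

15.8 MPa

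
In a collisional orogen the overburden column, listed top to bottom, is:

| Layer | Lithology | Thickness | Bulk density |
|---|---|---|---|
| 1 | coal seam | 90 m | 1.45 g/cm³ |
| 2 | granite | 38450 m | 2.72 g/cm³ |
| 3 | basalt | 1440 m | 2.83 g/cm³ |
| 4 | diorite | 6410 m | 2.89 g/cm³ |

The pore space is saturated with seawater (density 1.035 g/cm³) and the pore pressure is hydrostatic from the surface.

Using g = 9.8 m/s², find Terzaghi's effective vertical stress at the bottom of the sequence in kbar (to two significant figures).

Overburden (lithostatic) stress σ_v:
coal seam: 1450 kg/m³ × 9.8 m/s² × 90 m = 1.279×10^6 Pa = 1.279 MPa
granite: 2720 kg/m³ × 9.8 m/s² × 38450 m = 1.025×10^9 Pa = 1025 MPa
basalt: 2830 kg/m³ × 9.8 m/s² × 1440 m = 3.994×10^7 Pa = 39.94 MPa
diorite: 2890 kg/m³ × 9.8 m/s² × 6410 m = 1.815×10^8 Pa = 181.5 MPa
Total = 1.279 + 1025 + 39.94 + 181.5 = 1247.7 MPa
Pore pressure P_p = 1035 kg/m³ × 9.8 m/s² × 46390 m = 4.705×10^8 Pa = 470.5 MPa
Effective stress σ' = σ_v − P_p = 1248 − 470.5 = 777.15 MPa = 7.7715 kbar

7.8 kbar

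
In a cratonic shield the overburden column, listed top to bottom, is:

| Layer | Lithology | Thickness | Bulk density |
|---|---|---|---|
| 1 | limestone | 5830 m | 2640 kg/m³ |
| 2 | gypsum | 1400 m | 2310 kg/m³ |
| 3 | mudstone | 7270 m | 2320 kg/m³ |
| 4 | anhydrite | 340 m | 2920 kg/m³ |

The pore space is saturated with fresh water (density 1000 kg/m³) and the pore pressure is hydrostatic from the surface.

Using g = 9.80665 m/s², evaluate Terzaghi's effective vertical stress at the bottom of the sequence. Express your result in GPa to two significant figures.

0.21 GPa

Overburden (lithostatic) stress σ_v:
limestone: 2640 kg/m³ × 9.80665 m/s² × 5830 m = 1.509×10^8 Pa = 150.9 MPa
gypsum: 2310 kg/m³ × 9.80665 m/s² × 1400 m = 3.171×10^7 Pa = 31.71 MPa
mudstone: 2320 kg/m³ × 9.80665 m/s² × 7270 m = 1.654×10^8 Pa = 165.4 MPa
anhydrite: 2920 kg/m³ × 9.80665 m/s² × 340 m = 9.736×10^6 Pa = 9.736 MPa
Total = 150.9 + 31.71 + 165.4 + 9.736 = 357.79 MPa
Pore pressure P_p = 1000 kg/m³ × 9.80665 m/s² × 14840 m = 1.455×10^8 Pa = 145.5 MPa
Effective stress σ' = σ_v − P_p = 357.8 − 145.5 = 212.26 MPa = 0.21226 GPa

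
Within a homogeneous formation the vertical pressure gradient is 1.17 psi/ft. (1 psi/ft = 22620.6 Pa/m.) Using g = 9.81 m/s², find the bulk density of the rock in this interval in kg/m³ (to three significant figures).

2700 kg/m³

ρ = (dP/dz)/g = 1.17 psi/ft / 9.81 m/s² = 26466 Pa/m / 9.81 m/s² = 2697.9 kg/m³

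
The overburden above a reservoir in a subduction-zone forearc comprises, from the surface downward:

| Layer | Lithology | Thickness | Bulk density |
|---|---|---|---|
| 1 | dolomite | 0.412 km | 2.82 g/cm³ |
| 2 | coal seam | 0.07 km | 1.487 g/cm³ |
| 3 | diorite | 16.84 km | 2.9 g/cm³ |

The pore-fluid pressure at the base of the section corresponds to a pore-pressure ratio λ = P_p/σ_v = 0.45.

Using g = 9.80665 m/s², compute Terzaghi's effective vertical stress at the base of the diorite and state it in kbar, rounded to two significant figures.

Overburden (lithostatic) stress σ_v:
dolomite: 2820 kg/m³ × 9.80665 m/s² × 412 m = 1.139×10^7 Pa = 11.39 MPa
coal seam: 1487 kg/m³ × 9.80665 m/s² × 70 m = 1.021×10^6 Pa = 1.021 MPa
diorite: 2900 kg/m³ × 9.80665 m/s² × 16840 m = 4.789×10^8 Pa = 478.9 MPa
Total = 11.39 + 1.021 + 478.9 = 491.33 MPa
Pore pressure P_p = λ·σ_v = 0.45 × 491.3 MPa = 221.1 MPa
Effective stress σ' = σ_v − P_p = 491.3 − 221.1 = 270.23 MPa = 2.7023 kbar

2.7 kbar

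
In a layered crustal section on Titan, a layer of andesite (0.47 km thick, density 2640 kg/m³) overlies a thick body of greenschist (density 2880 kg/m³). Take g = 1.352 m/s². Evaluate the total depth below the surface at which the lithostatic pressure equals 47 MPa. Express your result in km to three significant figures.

Pressure at base of upper layers: 2640×1.352×470 = 1.678×10^6 Pa = 1.678 MPa
Remaining pressure to be supplied by greenschist: 4.700×10^7 − 1.678×10^6 = 4.532×10^7 Pa
Additional depth in greenschist = 4.532×10^7 Pa / (2880 kg/m³ × 1.352 m/s²) = 11640 m
Total depth = 470 m + 11640 m = 12110 m
= 12.110 km

12.1 km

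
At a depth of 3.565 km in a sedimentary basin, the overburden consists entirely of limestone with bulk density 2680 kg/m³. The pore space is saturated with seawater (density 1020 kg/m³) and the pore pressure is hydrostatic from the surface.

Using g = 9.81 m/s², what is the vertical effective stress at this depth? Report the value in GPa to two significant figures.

0.058 GPa

Overburden (lithostatic) stress σ_v:
limestone: 2680 kg/m³ × 9.81 m/s² × 3565 m = 9.373×10^7 Pa = 93.73 MPa
Pore pressure P_p = 1020 kg/m³ × 9.81 m/s² × 3565 m = 3.567×10^7 Pa = 35.67 MPa
Effective stress σ' = σ_v − P_p = 93.73 − 35.67 = 58.055 MPa = 0.058055 GPa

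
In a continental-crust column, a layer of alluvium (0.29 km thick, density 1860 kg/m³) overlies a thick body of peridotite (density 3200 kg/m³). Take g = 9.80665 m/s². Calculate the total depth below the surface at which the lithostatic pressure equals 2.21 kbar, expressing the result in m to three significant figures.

Pressure at base of upper layers: 1860×9.80665×290 = 5.290×10^6 Pa = 0.05290 kbar
Remaining pressure to be supplied by peridotite: 2.210×10^8 − 5.290×10^6 = 2.157×10^8 Pa
Additional depth in peridotite = 2.157×10^8 Pa / (3200 kg/m³ × 9.80665 m/s²) = 6873.9 m
Total depth = 290 m + 6873.9 m = 7163.9 m

7160 m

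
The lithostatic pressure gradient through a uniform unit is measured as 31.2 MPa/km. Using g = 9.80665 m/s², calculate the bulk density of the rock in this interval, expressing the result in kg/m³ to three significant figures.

3180 kg/m³

ρ = (dP/dz)/g = 31.2 MPa/km / 9.80665 m/s² = 31200 Pa/m / 9.80665 m/s² = 3181.5 kg/m³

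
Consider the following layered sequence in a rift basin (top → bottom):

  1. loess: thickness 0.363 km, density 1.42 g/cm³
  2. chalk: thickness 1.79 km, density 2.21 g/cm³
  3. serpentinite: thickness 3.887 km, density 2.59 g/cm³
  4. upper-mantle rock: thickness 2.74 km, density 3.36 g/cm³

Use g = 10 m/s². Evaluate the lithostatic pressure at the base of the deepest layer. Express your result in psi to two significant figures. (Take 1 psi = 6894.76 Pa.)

loess: 1420 kg/m³ × 10 m/s² × 363 m = 5.155×10^6 Pa = 747.6 psi
chalk: 2210 kg/m³ × 10 m/s² × 1790 m = 3.956×10^7 Pa = 5738 psi
serpentinite: 2590 kg/m³ × 10 m/s² × 3887 m = 1.007×10^8 Pa = 14601 psi
upper-mantle rock: 3360 kg/m³ × 10 m/s² × 2740 m = 9.206×10^7 Pa = 13353 psi
Total = 747.6 + 5738 + 14601 + 13353 = 34439 psi

34000 psi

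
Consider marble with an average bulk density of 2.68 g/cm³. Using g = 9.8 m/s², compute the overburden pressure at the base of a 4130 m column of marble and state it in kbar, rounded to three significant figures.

1.08 kbar

marble: 2680 kg/m³ × 9.8 m/s² × 4130 m = 1.085×10^8 Pa = 1.085 kbar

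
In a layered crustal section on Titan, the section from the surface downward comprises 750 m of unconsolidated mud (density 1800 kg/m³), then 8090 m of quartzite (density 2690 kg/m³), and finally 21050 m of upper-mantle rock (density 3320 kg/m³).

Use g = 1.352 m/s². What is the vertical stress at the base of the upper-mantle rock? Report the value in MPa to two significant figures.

unconsolidated mud: 1800 kg/m³ × 1.352 m/s² × 750 m = 1.825×10^6 Pa = 1.825 MPa
quartzite: 2690 kg/m³ × 1.352 m/s² × 8090 m = 2.942×10^7 Pa = 29.42 MPa
upper-mantle rock: 3320 kg/m³ × 1.352 m/s² × 21050 m = 9.449×10^7 Pa = 94.49 MPa
Total = 1.825 + 29.42 + 94.49 = 125.73 MPa

130 MPa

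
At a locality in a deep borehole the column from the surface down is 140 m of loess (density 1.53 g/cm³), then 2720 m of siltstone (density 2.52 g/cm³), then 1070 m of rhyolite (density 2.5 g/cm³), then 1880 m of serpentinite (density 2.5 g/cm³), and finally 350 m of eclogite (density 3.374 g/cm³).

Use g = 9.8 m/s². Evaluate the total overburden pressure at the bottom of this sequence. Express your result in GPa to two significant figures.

loess: 1530 kg/m³ × 9.8 m/s² × 140 m = 2.099×10^6 Pa = 2.099×10^-3 GPa
siltstone: 2520 kg/m³ × 9.8 m/s² × 2720 m = 6.717×10^7 Pa = 0.06717 GPa
rhyolite: 2500 kg/m³ × 9.8 m/s² × 1070 m = 2.622×10^7 Pa = 0.02621 GPa
serpentinite: 2500 kg/m³ × 9.8 m/s² × 1880 m = 4.606×10^7 Pa = 0.04606 GPa
eclogite: 3374 kg/m³ × 9.8 m/s² × 350 m = 1.157×10^7 Pa = 0.01157 GPa
Total = 2.099×10^-3 + 0.06717 + 0.02621 + 0.04606 + 0.01157 = 0.15312 GPa

0.15 GPa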